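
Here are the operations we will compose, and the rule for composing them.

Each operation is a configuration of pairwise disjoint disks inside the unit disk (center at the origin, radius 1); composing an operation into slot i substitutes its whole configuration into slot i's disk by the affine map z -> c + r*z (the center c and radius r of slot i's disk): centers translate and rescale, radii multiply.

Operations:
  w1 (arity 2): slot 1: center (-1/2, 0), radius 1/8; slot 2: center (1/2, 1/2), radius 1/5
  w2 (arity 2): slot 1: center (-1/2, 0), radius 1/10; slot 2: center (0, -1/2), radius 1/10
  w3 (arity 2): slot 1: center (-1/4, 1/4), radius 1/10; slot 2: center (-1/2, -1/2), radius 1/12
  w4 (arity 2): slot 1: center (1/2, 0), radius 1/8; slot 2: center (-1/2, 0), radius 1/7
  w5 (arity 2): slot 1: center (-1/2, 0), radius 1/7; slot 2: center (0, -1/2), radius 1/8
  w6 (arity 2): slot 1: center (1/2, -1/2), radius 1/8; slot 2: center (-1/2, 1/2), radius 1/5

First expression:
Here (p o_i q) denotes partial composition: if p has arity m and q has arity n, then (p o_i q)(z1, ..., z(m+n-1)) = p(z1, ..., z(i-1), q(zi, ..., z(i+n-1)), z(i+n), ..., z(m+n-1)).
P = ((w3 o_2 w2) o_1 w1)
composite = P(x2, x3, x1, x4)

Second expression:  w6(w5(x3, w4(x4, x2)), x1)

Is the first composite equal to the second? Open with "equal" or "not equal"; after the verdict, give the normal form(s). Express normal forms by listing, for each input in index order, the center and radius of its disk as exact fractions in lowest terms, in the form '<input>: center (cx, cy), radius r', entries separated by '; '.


not equal; the first gives x1: center (-13/24, -1/2), radius 1/120; x2: center (-3/10, 1/4), radius 1/80; x3: center (-1/5, 3/10), radius 1/50; x4: center (-1/2, -13/24), radius 1/120 and the second x1: center (-1/2, 1/2), radius 1/5; x2: center (63/128, -9/16), radius 1/448; x3: center (7/16, -1/2), radius 1/56; x4: center (65/128, -9/16), radius 1/512


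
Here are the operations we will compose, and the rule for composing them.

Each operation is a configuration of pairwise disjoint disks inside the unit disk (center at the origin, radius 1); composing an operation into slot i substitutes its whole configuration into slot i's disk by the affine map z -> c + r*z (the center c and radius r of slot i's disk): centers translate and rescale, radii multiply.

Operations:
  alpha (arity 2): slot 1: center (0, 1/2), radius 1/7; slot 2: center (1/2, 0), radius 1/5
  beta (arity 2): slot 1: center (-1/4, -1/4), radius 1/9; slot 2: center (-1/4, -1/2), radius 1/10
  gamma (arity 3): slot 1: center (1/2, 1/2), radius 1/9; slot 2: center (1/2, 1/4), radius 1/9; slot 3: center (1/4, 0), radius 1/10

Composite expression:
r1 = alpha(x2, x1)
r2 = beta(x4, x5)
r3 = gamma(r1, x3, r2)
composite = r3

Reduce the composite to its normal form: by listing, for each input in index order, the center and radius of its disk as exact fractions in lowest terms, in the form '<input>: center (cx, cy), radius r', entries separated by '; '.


x1: center (5/9, 1/2), radius 1/45; x2: center (1/2, 5/9), radius 1/63; x3: center (1/2, 1/4), radius 1/9; x4: center (9/40, -1/40), radius 1/90; x5: center (9/40, -1/20), radius 1/100

Nesting under gamma composes maps z -> c + r*z down each x-path.
x2 passes through 2 substitutions, ending at center (1/2, 5/9), radius 1/63
x1 passes through 2 substitutions, ending at center (5/9, 1/2), radius 1/45
x3 passes through 1 substitution, ending at center (1/2, 1/4), radius 1/9
x4 passes through 2 substitutions, ending at center (9/40, -1/40), radius 1/90
x5 passes through 2 substitutions, ending at center (9/40, -1/20), radius 1/100


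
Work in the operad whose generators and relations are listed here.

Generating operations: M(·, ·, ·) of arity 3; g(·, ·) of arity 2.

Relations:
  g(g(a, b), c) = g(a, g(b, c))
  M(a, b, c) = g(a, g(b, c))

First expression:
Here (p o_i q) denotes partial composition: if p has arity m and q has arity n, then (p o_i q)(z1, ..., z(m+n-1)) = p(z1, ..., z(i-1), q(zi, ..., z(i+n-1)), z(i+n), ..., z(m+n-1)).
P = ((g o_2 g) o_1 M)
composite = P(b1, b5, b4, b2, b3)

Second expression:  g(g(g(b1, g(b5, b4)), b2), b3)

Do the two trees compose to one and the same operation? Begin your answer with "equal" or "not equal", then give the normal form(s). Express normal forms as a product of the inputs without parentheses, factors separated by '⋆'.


equal: each reduces to b1 ⋆ b5 ⋆ b4 ⋆ b2 ⋆ b3


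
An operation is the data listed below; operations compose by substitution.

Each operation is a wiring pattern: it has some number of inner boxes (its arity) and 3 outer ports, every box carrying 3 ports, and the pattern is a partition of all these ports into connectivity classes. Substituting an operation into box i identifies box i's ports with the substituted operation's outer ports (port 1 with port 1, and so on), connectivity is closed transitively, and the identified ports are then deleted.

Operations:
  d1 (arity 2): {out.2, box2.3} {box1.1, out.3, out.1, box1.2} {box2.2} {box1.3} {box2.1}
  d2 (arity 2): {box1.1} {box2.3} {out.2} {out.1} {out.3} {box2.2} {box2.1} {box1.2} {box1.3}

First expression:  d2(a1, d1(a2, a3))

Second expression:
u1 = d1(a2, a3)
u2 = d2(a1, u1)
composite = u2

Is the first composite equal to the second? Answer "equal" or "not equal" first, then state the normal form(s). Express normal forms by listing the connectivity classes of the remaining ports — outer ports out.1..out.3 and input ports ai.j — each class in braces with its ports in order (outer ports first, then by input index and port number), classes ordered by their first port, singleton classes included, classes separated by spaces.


equal: each reduces to {out.1} {out.2} {out.3} {a1.1} {a1.2} {a1.3} {a2.1, a2.2} {a2.3} {a3.1} {a3.2} {a3.3}

Normal form of the first expression: {out.1} {out.2} {out.3} {a1.1} {a1.2} {a1.3} {a2.1, a2.2} {a2.3} {a3.1} {a3.2} {a3.3}
Normal form of the second expression: {out.1} {out.2} {out.3} {a1.1} {a1.2} {a1.3} {a2.1, a2.2} {a2.3} {a3.1} {a3.2} {a3.3}
One common form — equal.


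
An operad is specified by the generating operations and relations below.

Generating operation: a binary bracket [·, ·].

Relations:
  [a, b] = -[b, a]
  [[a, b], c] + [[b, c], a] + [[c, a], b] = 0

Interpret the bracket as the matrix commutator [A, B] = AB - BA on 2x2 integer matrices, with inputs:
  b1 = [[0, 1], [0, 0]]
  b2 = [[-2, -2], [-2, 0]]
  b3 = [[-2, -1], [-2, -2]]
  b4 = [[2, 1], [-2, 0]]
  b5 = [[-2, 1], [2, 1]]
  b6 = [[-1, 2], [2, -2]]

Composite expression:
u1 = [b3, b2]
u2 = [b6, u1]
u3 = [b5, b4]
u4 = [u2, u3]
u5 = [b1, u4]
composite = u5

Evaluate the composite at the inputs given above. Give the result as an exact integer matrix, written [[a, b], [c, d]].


[[144, 144], [0, -144]]

[b3, b2] = [[-2, -2], [4, 2]]
[b6, [b3, b2]] = [[12, 6], [-12, -12]]
[b5, b4] = [[-4, -5], [-2, 4]]
[[b6, [b3, b2]], [b5, b4]] = [[-72, -72], [144, 72]]
[b1, [[b6, [b3, b2]], [b5, b4]]] = [[144, 144], [0, -144]]


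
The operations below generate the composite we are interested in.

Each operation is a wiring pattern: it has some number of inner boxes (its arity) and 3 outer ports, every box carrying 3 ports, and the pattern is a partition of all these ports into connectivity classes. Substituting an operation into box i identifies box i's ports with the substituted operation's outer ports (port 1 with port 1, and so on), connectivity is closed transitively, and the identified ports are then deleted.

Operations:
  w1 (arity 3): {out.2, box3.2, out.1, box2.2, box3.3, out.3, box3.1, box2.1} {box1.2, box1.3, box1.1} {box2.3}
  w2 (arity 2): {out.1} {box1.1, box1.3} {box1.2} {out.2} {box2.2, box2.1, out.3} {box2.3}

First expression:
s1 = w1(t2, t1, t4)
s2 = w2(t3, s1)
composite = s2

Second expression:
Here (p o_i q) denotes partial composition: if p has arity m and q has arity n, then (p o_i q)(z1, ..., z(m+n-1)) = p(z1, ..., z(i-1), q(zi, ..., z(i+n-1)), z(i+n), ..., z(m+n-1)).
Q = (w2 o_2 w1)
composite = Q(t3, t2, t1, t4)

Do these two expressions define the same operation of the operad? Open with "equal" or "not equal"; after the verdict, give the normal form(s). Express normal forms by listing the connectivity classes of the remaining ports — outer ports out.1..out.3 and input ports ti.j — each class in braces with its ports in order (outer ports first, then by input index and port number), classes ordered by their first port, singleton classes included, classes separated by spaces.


equal — both sides give {out.1} {out.2} {out.3, t1.1, t1.2, t4.1, t4.2, t4.3} {t1.3} {t2.1, t2.2, t2.3} {t3.1, t3.3} {t3.2}

Reducing the first expression gives {out.1} {out.2} {out.3, t1.1, t1.2, t4.1, t4.2, t4.3} {t1.3} {t2.1, t2.2, t2.3} {t3.1, t3.3} {t3.2}
Reducing the second expression gives {out.1} {out.2} {out.3, t1.1, t1.2, t4.1, t4.2, t4.3} {t1.3} {t2.1, t2.2, t2.3} {t3.1, t3.3} {t3.2}
Both agree, so they are equal.


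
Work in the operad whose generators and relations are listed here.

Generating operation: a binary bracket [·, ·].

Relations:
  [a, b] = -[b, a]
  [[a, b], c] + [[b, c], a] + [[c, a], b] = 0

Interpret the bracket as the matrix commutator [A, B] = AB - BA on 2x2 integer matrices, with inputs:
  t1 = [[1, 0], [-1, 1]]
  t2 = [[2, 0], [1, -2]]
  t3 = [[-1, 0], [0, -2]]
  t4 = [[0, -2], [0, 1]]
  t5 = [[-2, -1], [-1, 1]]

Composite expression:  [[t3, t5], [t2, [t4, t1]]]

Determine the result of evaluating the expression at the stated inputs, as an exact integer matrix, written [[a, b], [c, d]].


[t3, t5] = [[0, -1], [1, 0]]
[t4, t1] = [[2, 0], [-1, -2]]
[t2, [t4, t1]] = [[0, 0], [8, 0]]
[[t3, t5], [t2, [t4, t1]]] = [[-8, 0], [0, 8]]

[[-8, 0], [0, 8]]


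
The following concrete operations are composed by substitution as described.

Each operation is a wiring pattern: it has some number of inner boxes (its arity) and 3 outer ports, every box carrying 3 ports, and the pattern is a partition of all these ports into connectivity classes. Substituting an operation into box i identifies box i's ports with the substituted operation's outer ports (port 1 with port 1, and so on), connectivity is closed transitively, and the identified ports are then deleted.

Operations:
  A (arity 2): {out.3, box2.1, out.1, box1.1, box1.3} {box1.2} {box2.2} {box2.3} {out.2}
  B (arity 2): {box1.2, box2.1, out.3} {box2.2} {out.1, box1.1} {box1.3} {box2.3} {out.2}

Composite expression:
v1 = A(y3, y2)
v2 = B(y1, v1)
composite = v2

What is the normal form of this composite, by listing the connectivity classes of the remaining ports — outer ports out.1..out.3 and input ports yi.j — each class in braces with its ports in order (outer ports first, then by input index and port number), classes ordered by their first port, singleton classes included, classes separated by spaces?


{out.1, y1.1} {out.2} {out.3, y1.2, y2.1, y3.1, y3.3} {y1.3} {y2.2} {y2.3} {y3.2}

Substituting into B glues patterns; closure does the rest.
after A, the pattern on (y3, y2) reads {out.1, out.3, y2.1, y3.1, y3.3} {out.2} {y2.2} {y2.3} {y3.2} (out.j = its outer ports)
after B, the pattern on (y1, y3, y2) reads {out.1, y1.1} {out.2} {out.3, y1.2, y2.1, y3.1, y3.3} {y1.3} {y2.2} {y2.3} {y3.2} (out.j = its outer ports)


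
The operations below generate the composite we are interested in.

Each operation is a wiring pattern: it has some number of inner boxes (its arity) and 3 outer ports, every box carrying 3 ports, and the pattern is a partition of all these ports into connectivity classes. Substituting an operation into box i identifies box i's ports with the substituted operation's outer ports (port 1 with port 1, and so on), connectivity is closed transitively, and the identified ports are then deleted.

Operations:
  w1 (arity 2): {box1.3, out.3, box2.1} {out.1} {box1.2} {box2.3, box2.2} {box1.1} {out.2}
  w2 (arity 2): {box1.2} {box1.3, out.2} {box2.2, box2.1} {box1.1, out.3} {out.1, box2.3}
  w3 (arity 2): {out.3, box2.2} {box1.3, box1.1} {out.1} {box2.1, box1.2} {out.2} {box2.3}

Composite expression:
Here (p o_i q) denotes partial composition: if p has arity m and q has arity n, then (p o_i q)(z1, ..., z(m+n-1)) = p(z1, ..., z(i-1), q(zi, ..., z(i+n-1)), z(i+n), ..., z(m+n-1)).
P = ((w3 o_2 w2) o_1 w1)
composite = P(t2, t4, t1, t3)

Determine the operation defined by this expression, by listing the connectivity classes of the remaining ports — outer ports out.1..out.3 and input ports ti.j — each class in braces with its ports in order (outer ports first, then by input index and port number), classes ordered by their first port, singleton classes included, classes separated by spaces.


{out.1} {out.2} {out.3, t1.3} {t1.1} {t1.2} {t2.1} {t2.2} {t2.3, t4.1} {t3.1, t3.2} {t3.3} {t4.2, t4.3}

Reachability decides: close wires over w3-identified ports.
after w1, the pattern on (t2, t4) reads {out.1} {out.2} {out.3, t2.3, t4.1} {t2.1} {t2.2} {t4.2, t4.3} (out.j = its outer ports)
after w2, the pattern on (t1, t3) reads {out.1, t3.3} {out.2, t1.3} {out.3, t1.1} {t1.2} {t3.1, t3.2} (out.j = its outer ports)
after w3, the pattern on (t2, t4, t1, t3) reads {out.1} {out.2} {out.3, t1.3} {t1.1} {t1.2} {t2.1} {t2.2} {t2.3, t4.1} {t3.1, t3.2} {t3.3} {t4.2, t4.3} (out.j = its outer ports)


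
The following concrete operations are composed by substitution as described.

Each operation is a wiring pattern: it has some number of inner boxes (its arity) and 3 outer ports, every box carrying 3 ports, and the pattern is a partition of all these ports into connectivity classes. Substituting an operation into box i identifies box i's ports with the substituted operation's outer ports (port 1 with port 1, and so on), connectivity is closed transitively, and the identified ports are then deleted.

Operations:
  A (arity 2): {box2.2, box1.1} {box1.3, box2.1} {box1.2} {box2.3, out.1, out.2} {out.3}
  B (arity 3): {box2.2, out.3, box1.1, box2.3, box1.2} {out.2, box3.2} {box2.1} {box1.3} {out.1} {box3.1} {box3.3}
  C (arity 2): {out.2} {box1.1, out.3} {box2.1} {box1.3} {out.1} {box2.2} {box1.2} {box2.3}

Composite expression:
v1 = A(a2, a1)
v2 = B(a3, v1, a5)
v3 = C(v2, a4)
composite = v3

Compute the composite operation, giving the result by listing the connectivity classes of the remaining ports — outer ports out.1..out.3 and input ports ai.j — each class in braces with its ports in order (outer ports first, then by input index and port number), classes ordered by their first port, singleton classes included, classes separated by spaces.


{out.1} {out.2} {out.3} {a1.1, a2.3} {a1.2, a2.1} {a1.3, a3.1, a3.2} {a2.2} {a3.3} {a4.1} {a4.2} {a4.3} {a5.1} {a5.2} {a5.3}

Treat the ports identified at C as solder joints: merge, then drop.
composing A on (a2, a1), with out.j its own outer ports: {out.1, out.2, a1.3} {out.3} {a1.1, a2.3} {a1.2, a2.1} {a2.2}
composing B on (a3, a2, a1, a5), with out.j its own outer ports: {out.1} {out.2, a5.2} {out.3, a1.3, a3.1, a3.2} {a1.1, a2.3} {a1.2, a2.1} {a2.2} {a3.3} {a5.1} {a5.3}
composing C on (a3, a2, a1, a5, a4), with out.j its own outer ports: {out.1} {out.2} {out.3} {a1.1, a2.3} {a1.2, a2.1} {a1.3, a3.1, a3.2} {a2.2} {a3.3} {a4.1} {a4.2} {a4.3} {a5.1} {a5.2} {a5.3}


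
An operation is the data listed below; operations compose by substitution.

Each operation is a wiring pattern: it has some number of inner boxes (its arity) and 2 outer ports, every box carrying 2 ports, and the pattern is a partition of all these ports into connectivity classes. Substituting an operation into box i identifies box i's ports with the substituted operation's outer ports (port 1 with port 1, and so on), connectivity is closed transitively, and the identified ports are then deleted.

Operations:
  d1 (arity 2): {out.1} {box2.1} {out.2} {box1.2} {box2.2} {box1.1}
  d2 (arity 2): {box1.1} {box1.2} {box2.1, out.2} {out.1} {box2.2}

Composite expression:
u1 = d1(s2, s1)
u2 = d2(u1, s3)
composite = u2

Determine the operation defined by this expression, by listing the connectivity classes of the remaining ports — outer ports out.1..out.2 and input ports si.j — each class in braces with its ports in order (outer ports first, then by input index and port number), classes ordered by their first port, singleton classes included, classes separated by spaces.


Connectivity passes through glued d2-boundaries; trace each wire chain.
through d1, on inputs (s2, s1): {out.1} {out.2} {s1.1} {s1.2} {s2.1} {s2.2} (out.j = stage outer ports)
through d2, on inputs (s2, s1, s3): {out.1} {out.2, s3.1} {s1.1} {s1.2} {s2.1} {s2.2} {s3.2} (out.j = stage outer ports)

{out.1} {out.2, s3.1} {s1.1} {s1.2} {s2.1} {s2.2} {s3.2}


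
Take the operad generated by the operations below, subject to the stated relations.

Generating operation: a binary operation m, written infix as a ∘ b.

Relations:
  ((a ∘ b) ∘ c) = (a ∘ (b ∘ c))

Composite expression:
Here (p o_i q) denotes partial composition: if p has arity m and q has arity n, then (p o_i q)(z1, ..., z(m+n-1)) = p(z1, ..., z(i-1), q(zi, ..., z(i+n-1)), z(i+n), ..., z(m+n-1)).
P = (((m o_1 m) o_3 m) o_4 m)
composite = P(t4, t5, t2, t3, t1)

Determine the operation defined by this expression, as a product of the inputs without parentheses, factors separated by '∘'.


t4 ∘ t5 ∘ t2 ∘ t3 ∘ t1

Key point: m is associative — brackets drop, the t-order remains.
(t4 ∘ t5) unparenthesizes to t4 ∘ t5
(t3 ∘ t1) unparenthesizes to t3 ∘ t1
(t2 ∘ (t3 ∘ t1)) unparenthesizes to t2 ∘ t3 ∘ t1
((t4 ∘ t5) ∘ (t2 ∘ (t3 ∘ t1))) unparenthesizes to t4 ∘ t5 ∘ t2 ∘ t3 ∘ t1


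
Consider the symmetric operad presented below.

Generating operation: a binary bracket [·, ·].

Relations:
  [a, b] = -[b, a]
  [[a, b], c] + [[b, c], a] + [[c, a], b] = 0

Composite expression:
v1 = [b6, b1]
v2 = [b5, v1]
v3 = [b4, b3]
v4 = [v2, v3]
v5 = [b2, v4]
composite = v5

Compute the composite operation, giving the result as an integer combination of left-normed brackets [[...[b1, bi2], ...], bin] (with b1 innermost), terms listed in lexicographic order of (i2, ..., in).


[[[[[b1, b6], b5], b3], b4], b2] - [[[[[b1, b6], b5], b4], b3], b2]

Skip Jacobi rewriting: expand, keep b1-initial words, read off terms.
Composite bracket: [b2, [[b5, [b6, b1]], [b4, b3]]]
Each bracket splits as ab - ba, giving 32 signed words (2^5 = 32).
Words beginning with b1 determine it all:
  sign of b1b6b5b3b4b2 is +1, so it contributes +[[[[[b1, b6], b5], b3], b4], b2]
  sign of b1b6b5b4b3b2 is -1, so it contributes -[[[[[b1, b6], b5], b4], b3], b2]


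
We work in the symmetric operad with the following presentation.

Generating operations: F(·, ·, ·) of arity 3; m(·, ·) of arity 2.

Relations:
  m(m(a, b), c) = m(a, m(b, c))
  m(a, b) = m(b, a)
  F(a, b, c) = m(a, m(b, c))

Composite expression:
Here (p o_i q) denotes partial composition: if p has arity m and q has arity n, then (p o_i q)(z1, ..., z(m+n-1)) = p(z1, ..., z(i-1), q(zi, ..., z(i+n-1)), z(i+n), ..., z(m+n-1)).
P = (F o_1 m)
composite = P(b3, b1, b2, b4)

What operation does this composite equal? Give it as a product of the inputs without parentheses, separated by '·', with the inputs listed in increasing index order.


Any arrangement under F is one operation, so sort the b-inputs.
m(b3, b1) collapses to b3 · b1
F(m(b3, b1), b2, b4) collapses to b3 · b1 · b2 · b4
reordering the factors by index: b1 · b2 · b3 · b4

b1 · b2 · b3 · b4


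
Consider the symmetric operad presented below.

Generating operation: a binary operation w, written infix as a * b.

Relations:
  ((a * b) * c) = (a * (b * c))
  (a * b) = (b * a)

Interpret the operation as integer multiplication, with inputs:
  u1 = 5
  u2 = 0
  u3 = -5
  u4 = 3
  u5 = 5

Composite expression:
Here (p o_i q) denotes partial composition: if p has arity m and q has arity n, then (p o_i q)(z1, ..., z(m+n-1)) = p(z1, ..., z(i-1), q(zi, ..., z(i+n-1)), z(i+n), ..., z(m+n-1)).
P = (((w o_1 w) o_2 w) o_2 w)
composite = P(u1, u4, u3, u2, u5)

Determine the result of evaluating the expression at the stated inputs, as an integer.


0

(u4 * u3) = -15
((u4 * u3) * u2) = 0
(u1 * ((u4 * u3) * u2)) = 0
((u1 * ((u4 * u3) * u2)) * u5) = 0


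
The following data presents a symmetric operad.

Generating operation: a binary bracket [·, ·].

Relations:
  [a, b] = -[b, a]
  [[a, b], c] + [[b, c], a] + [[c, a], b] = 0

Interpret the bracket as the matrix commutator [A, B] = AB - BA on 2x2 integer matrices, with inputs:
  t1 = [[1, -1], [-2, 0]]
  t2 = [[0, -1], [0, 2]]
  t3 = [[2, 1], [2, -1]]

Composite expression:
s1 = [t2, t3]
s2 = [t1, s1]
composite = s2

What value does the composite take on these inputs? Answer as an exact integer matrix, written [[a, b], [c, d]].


[[-2, -3], [4, 2]]

[t2, t3] = [[-2, 1], [4, 2]]
[t1, [t2, t3]] = [[-2, -3], [4, 2]]


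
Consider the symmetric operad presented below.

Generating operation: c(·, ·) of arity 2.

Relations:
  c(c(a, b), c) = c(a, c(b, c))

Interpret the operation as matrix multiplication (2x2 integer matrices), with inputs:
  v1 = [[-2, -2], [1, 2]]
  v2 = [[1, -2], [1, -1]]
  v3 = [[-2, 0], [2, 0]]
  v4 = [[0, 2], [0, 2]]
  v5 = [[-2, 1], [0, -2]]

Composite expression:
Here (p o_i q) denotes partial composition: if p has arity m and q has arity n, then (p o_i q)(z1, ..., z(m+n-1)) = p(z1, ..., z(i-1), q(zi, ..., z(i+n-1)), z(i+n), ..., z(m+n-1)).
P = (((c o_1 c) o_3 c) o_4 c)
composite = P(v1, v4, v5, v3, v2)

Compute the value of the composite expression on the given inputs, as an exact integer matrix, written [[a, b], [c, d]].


c(v1, v4) = [[0, -8], [0, 6]]
c(v3, v2) = [[-2, 4], [2, -4]]
c(v5, c(v3, v2)) = [[6, -12], [-4, 8]]
c(c(v1, v4), c(v5, c(v3, v2))) = [[32, -64], [-24, 48]]

[[32, -64], [-24, 48]]


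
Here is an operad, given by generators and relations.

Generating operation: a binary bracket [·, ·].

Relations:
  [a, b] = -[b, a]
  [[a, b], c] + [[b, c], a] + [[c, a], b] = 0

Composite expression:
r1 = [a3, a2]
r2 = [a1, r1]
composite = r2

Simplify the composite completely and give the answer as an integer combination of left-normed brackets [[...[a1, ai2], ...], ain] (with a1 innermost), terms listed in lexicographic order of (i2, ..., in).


-[[a1, a2], a3] + [[a1, a3], a2]

Skip Jacobi rewriting: expand, keep a1-initial words, read off terms.
Composite bracket: [a1, [a3, a2]]
Expanding via [a, b] = ab - ba: 4 signed words (2^2 = 4).
Keep just the words that open with a1:
  the word a1a2a3 carries sign -1 and contributes -[[a1, a2], a3]
  the word a1a3a2 carries sign +1 and contributes +[[a1, a3], a2]


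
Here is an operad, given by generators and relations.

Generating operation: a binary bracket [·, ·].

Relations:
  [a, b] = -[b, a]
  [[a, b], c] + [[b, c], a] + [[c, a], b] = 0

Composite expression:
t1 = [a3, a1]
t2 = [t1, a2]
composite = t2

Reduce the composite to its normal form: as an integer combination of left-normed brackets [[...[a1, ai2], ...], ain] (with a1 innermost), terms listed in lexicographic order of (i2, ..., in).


Expand each bracket as ab - ba; the a1-initial words give the coefficients.
Composite bracket: [[a3, a1], a2]
Under [a, b] = ab - ba we get 4 signed associative words (2^2 = 4).
The a1-initial words carry the normal form:
  sign of a1a3a2 is -1, so it contributes -[[a1, a3], a2]

-[[a1, a3], a2]


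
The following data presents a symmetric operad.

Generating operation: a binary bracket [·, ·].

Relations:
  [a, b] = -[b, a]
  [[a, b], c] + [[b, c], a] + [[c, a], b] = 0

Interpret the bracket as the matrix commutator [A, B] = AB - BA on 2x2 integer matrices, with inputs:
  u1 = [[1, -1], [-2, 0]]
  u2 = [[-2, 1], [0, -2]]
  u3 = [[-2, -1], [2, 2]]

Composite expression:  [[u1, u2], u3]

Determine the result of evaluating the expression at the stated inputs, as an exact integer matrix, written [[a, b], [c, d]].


[[2, 0], [-8, -2]]

[u1, u2] = [[2, 1], [0, -2]]
[[u1, u2], u3] = [[2, 0], [-8, -2]]


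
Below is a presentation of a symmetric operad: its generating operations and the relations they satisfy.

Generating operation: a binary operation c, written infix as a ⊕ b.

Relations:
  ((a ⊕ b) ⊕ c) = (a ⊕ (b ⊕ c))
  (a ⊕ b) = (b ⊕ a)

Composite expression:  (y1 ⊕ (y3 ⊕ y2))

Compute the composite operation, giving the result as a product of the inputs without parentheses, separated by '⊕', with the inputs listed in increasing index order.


With c associative and commutative, the y-input set is all that matters.
(y3 ⊕ y2) reduces to y3 ⊕ y2
(y1 ⊕ (y3 ⊕ y2)) reduces to y1 ⊕ y3 ⊕ y2
putting the inputs in ascending order: y1 ⊕ y2 ⊕ y3

y1 ⊕ y2 ⊕ y3


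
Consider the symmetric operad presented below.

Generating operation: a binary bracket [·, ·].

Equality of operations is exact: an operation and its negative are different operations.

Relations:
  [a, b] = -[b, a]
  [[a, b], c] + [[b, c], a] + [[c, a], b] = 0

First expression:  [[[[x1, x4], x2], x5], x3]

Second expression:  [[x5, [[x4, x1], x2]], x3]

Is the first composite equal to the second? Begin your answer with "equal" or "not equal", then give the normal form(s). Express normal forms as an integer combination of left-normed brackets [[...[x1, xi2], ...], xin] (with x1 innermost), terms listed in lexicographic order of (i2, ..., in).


Normal form of the first expression: [[[[x1, x4], x2], x5], x3]
Normal form of the second expression: [[[[x1, x4], x2], x5], x3]
Same normal form: equal.

equal; both compose to [[[[x1, x4], x2], x5], x3]


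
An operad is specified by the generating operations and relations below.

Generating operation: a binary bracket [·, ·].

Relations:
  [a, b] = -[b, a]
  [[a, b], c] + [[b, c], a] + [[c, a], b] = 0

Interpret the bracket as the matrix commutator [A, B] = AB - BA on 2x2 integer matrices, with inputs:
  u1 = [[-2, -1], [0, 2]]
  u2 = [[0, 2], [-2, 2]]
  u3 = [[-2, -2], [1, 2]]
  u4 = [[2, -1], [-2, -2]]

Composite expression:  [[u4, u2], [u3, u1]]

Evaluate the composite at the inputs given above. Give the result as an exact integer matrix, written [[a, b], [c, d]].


[[24, -60], [72, -24]]


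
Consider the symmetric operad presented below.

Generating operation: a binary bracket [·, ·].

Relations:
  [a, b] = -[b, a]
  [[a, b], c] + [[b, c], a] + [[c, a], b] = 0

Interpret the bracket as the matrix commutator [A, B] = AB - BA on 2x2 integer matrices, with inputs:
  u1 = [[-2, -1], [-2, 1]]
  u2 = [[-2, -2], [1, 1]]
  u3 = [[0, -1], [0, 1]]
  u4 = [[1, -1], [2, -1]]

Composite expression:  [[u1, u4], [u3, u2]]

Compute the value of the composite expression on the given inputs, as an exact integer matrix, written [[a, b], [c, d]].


[[7, 18], [4, -7]]

[u1, u4] = [[-4, 5], [2, 4]]
[u3, u2] = [[-1, -1], [1, 1]]
[[u1, u4], [u3, u2]] = [[7, 18], [4, -7]]


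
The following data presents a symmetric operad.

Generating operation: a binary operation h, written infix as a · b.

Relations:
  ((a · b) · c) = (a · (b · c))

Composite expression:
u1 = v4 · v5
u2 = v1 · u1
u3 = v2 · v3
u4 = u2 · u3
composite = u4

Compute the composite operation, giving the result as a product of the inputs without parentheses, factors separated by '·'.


All parenthesizations of h agree; list the v-inputs left to right.
(v4 · v5) reduces to v4 · v5
(v1 · (v4 · v5)) reduces to v1 · v4 · v5
(v2 · v3) reduces to v2 · v3
((v1 · (v4 · v5)) · (v2 · v3)) reduces to v1 · v4 · v5 · v2 · v3

v1 · v4 · v5 · v2 · v3


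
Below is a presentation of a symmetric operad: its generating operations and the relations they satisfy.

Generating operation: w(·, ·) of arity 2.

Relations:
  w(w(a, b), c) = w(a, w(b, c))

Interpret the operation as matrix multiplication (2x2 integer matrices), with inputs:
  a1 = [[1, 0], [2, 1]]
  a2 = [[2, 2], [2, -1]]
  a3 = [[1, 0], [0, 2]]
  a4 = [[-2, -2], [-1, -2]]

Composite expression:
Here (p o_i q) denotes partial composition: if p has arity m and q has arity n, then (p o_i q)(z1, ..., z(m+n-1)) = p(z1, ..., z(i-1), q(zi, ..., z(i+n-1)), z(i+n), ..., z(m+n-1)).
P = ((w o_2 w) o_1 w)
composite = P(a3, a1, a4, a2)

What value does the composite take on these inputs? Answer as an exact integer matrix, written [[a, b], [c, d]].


w(a3, a1) = [[1, 0], [4, 2]]
w(a4, a2) = [[-8, -2], [-6, 0]]
w(w(a3, a1), w(a4, a2)) = [[-8, -2], [-44, -8]]

[[-8, -2], [-44, -8]]


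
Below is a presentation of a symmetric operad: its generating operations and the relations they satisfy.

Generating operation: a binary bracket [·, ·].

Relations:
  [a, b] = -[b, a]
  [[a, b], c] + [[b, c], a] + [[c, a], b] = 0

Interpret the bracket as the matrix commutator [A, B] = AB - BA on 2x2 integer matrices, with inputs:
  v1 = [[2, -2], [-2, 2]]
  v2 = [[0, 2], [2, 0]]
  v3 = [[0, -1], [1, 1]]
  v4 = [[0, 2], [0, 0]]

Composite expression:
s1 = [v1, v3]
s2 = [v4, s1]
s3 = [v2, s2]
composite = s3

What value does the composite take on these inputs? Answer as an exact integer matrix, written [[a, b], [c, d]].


[[-32, -16], [16, 32]]

[v1, v3] = [[-4, -2], [2, 4]]
[v4, [v1, v3]] = [[4, 16], [0, -4]]
[v2, [v4, [v1, v3]]] = [[-32, -16], [16, 32]]


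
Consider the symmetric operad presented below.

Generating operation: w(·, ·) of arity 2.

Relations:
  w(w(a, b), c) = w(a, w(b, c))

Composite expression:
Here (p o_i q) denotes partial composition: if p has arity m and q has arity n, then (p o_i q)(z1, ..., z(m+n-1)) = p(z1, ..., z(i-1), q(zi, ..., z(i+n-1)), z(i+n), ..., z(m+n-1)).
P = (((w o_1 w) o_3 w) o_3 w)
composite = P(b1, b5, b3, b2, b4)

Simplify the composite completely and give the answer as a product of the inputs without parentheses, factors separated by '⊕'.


b1 ⊕ b5 ⊕ b3 ⊕ b2 ⊕ b4

Associativity of w dissolves the nesting; only the b-input order survives.
w(b1, b5) unparenthesizes to b1 ⊕ b5
w(b3, b2) unparenthesizes to b3 ⊕ b2
w(w(b3, b2), b4) unparenthesizes to b3 ⊕ b2 ⊕ b4
w(w(b1, b5), w(w(b3, b2), b4)) unparenthesizes to b1 ⊕ b5 ⊕ b3 ⊕ b2 ⊕ b4


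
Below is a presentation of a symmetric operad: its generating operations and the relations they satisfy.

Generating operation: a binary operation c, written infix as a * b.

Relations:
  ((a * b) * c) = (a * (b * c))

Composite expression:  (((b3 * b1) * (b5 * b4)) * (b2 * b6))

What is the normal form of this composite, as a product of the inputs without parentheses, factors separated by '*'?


Key point: c is associative — brackets drop, the b-order remains.
(b3 * b1) reduces to b3 * b1
(b5 * b4) reduces to b5 * b4
((b3 * b1) * (b5 * b4)) reduces to b3 * b1 * b5 * b4
(b2 * b6) reduces to b2 * b6
(((b3 * b1) * (b5 * b4)) * (b2 * b6)) reduces to b3 * b1 * b5 * b4 * b2 * b6

b3 * b1 * b5 * b4 * b2 * b6


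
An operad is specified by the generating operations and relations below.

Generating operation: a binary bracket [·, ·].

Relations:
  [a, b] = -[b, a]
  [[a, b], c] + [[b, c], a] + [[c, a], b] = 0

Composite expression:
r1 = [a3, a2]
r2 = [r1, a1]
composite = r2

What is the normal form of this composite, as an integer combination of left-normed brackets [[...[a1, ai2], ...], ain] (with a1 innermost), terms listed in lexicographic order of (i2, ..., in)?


[[a1, a2], a3] - [[a1, a3], a2]

Skip Jacobi rewriting: expand, keep a1-initial words, read off terms.
Composite bracket: [[a3, a2], a1]
Under [a, b] = ab - ba we get 4 signed associative words (2^2 = 4).
Collect the words opening with a1:
  from a1a2a3, sign +1: term +[[a1, a2], a3]
  from a1a3a2, sign -1: term -[[a1, a3], a2]


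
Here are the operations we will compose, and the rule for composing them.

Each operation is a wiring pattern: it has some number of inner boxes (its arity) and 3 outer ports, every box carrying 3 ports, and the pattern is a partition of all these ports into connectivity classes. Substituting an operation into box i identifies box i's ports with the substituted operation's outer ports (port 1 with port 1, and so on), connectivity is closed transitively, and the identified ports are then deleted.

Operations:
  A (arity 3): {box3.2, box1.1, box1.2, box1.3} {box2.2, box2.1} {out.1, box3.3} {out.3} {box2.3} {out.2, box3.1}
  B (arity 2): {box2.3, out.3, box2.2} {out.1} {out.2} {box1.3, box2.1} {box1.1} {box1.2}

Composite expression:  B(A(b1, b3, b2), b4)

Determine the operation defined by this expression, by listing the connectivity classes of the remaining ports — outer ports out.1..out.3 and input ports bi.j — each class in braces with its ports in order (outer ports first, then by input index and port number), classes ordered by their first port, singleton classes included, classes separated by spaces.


{out.1} {out.2} {out.3, b4.2, b4.3} {b1.1, b1.2, b1.3, b2.2} {b2.1} {b2.3} {b3.1, b3.2} {b3.3} {b4.1}

After gluing at B, chains via deleted ports link the b-ports.
after A, the pattern on (b1, b3, b2) reads {out.1, b2.3} {out.2, b2.1} {out.3} {b1.1, b1.2, b1.3, b2.2} {b3.1, b3.2} {b3.3} (out.j = its outer ports)
after B, the pattern on (b1, b3, b2, b4) reads {out.1} {out.2} {out.3, b4.2, b4.3} {b1.1, b1.2, b1.3, b2.2} {b2.1} {b2.3} {b3.1, b3.2} {b3.3} {b4.1} (out.j = its outer ports)


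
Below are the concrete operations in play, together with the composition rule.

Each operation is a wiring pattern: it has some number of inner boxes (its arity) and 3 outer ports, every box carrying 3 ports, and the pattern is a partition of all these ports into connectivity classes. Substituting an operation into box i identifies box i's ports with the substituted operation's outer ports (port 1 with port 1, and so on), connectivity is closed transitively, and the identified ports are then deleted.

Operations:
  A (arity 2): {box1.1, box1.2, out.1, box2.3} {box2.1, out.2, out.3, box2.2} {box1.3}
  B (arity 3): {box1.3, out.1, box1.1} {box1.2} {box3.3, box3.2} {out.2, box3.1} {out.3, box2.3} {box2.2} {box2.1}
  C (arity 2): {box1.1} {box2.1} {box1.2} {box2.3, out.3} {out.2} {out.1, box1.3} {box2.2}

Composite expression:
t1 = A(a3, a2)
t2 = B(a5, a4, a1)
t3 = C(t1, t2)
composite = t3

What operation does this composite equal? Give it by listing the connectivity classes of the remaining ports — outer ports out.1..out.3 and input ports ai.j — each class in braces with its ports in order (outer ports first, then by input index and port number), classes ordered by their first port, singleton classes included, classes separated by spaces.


{out.1, a2.1, a2.2} {out.2} {out.3, a4.3} {a1.1} {a1.2, a1.3} {a2.3, a3.1, a3.2} {a3.3} {a4.1} {a4.2} {a5.1, a5.3} {a5.2}


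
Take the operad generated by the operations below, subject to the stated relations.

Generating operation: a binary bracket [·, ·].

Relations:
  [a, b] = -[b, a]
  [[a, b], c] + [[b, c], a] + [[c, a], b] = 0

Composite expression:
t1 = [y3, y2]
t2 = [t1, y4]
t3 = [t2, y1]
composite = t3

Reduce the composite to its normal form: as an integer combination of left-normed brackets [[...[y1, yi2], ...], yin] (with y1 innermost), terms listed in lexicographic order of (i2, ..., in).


[[[y1, y2], y3], y4] - [[[y1, y3], y2], y4] - [[[y1, y4], y2], y3] + [[[y1, y4], y3], y2]

Skip Jacobi rewriting: expand, keep y1-initial words, read off terms.
Composite bracket: [[[y3, y2], y4], y1]
Each bracket splits as ab - ba, giving 8 signed words (2^3 = 8).
Keep just the words that open with y1:
  y1y2y3y4 (sign +1) contributes +[[[y1, y2], y3], y4]
  y1y3y2y4 (sign -1) contributes -[[[y1, y3], y2], y4]
  y1y4y2y3 (sign -1) contributes -[[[y1, y4], y2], y3]
  y1y4y3y2 (sign +1) contributes +[[[y1, y4], y3], y2]


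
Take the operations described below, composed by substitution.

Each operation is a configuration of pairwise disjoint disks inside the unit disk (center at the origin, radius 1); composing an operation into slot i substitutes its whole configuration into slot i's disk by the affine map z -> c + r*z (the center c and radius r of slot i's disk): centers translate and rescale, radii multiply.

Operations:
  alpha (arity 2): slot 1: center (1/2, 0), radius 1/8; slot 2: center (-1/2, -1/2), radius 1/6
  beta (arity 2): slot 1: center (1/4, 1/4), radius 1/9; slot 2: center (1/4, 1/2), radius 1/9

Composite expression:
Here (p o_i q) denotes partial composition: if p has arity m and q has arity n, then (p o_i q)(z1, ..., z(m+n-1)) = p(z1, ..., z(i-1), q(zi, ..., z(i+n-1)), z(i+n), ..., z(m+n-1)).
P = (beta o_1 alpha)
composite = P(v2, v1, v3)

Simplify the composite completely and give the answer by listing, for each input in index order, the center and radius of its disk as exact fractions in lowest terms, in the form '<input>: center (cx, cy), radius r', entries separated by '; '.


v1: center (7/36, 7/36), radius 1/54; v2: center (11/36, 1/4), radius 1/72; v3: center (1/4, 1/2), radius 1/9

Affine substitution under beta: radii multiply and v-centers shift.
v2: after 2 affine steps, its disk has center (11/36, 1/4), radius 1/72
v1: after 2 affine steps, its disk has center (7/36, 7/36), radius 1/54
v3: after 1 affine step, its disk has center (1/4, 1/2), radius 1/9


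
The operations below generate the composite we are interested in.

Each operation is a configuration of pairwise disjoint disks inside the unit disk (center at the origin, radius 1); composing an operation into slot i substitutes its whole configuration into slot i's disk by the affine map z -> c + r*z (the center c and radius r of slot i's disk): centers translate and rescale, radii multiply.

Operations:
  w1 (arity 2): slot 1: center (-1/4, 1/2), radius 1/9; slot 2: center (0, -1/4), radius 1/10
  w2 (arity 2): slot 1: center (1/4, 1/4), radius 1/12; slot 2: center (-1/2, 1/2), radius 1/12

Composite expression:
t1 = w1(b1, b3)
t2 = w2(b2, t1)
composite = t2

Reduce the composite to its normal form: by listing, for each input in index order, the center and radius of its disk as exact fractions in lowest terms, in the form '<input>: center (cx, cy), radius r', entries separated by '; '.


Only the slot chain above each b matters under w2; compose those maps.
input b2: applying the 1 nested substitution gives center (1/4, 1/4), radius 1/12
input b1: applying the 2 nested substitutions gives center (-25/48, 13/24), radius 1/108
input b3: applying the 2 nested substitutions gives center (-1/2, 23/48), radius 1/120

b1: center (-25/48, 13/24), radius 1/108; b2: center (1/4, 1/4), radius 1/12; b3: center (-1/2, 23/48), radius 1/120


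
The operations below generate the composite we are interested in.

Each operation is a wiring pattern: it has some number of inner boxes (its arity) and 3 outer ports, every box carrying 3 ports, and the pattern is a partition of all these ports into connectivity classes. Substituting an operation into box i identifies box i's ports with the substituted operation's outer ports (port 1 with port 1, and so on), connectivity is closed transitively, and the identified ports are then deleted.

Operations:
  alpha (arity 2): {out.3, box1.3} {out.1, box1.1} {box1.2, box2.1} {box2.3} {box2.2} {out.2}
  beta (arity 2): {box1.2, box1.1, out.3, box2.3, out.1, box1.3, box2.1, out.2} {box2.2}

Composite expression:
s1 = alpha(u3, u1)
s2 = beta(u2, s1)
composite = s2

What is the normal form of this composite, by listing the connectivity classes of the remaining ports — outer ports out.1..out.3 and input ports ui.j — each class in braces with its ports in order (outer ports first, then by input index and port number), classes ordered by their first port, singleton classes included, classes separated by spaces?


{out.1, out.2, out.3, u2.1, u2.2, u2.3, u3.1, u3.3} {u1.1, u3.2} {u1.2} {u1.3}

Substituting into beta glues patterns; closure does the rest.
composing alpha on (u3, u1), with out.j its own outer ports: {out.1, u3.1} {out.2} {out.3, u3.3} {u1.1, u3.2} {u1.2} {u1.3}
composing beta on (u2, u3, u1), with out.j its own outer ports: {out.1, out.2, out.3, u2.1, u2.2, u2.3, u3.1, u3.3} {u1.1, u3.2} {u1.2} {u1.3}


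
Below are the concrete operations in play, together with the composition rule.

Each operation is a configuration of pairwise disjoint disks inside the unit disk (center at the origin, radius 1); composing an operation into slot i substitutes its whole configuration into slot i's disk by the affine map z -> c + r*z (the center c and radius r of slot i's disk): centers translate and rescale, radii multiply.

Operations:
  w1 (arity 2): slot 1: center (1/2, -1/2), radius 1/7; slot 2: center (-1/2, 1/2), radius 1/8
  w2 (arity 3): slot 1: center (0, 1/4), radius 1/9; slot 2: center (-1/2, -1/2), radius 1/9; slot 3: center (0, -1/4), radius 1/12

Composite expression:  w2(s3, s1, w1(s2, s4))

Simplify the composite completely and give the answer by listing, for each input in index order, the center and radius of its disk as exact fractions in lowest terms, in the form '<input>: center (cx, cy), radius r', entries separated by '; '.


s1: center (-1/2, -1/2), radius 1/9; s2: center (1/24, -7/24), radius 1/84; s3: center (0, 1/4), radius 1/9; s4: center (-1/24, -5/24), radius 1/96

Below w2, radii multiply path by path; the s-disk centers shift.
tracing s3 down its 1-map path: center (0, 1/4), radius 1/9
tracing s1 down its 1-map path: center (-1/2, -1/2), radius 1/9
tracing s2 down its 2-map path: center (1/24, -7/24), radius 1/84
tracing s4 down its 2-map path: center (-1/24, -5/24), radius 1/96
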